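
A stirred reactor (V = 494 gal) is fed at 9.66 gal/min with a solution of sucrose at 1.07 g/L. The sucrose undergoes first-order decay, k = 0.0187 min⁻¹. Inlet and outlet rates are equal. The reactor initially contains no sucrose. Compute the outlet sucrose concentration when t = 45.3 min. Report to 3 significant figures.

Accumulation = in − out − consumed: V dC/dt = Q C_in − Q C − k V C.
This is linear with rate a = Q/V + k = 0.038255 min⁻¹.
C_ss = Q C_in/(Q + kV) = 0.54695 g/L; C(t) = C_ss + (C₀ − C_ss) e^(−a t).
C(45.3) = 0.54695 + (-0.54695)·e^(−0.038255·45.3) = 0.54695 + (-0.54695)·0.17676 = 0.45027 g/L.

0.450 g/L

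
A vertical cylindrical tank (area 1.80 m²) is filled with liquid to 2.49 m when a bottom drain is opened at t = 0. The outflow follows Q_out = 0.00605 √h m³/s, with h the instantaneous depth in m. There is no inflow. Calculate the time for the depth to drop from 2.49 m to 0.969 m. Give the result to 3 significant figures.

A dh/dt = −Q_out = −0.00605 √h.
This is separable: 2 d(√h)/dt = −0.00605/A, so √h = √h₀ − (0.00605/(2A)) t.
t = 2A(√h₀ − √h)/0.00605 = 2·1.80·(√2.49 − √0.969)/0.00605
  = 3.6000 × (1.5780 − 0.98438) / 0.00605 = 353.21 s.

353 s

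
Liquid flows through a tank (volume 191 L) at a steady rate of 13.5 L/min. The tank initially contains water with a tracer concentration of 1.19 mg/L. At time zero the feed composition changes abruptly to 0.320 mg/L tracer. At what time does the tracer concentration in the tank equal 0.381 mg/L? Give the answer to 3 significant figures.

Mass balance on the solute (V constant): V dC/dt = Q(C_in − C), so τ = V/Q = 14.148 min.
C(t) = C_in + (C₀ − C_in) e^(−t/τ). Set C = 0.381 and solve for t:
e^(−t/τ) = (C − C_in)/(C₀ − C_in) = (0.381 − 0.320)/(1.19 − 0.320) = 0.070115
t = −τ ln(…) = 14.148 × 2.6576 = 37.600 min.

37.6 min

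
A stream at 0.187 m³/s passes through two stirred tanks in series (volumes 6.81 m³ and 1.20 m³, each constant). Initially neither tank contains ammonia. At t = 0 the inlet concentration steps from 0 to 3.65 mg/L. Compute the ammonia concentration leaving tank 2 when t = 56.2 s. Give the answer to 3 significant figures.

Time constants: τᵢ = Vᵢ/Q for each well-mixed tank.
τ₁ = 6.81/0.187 = 36.417 s; τ₂ = 1.20/0.187 = 6.4171 s.
Solving the cascade with C₁(0)=C₂(0)=0 gives C₂(t) = C_in[1 − (τ₁ e^(−t/τ₁) − τ₂ e^(−t/τ₂))/(τ₁ − τ₂)].
At t = 56.2: e^(−t/τ₁) = 0.21369, e^(−t/τ₂) = 0.00015722.
C₂ = 3.65·[1 − (36.417·0.21369 − 6.4171·0.00015722)/(30.000)] = 3.65·0.74063 = 2.7033 mg/L.

2.70 mg/L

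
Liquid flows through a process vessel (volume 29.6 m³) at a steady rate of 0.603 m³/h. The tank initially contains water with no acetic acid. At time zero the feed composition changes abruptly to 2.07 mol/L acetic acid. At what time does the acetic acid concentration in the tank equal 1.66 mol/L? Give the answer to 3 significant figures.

Transient balance on the dissolved component: V dC/dt = Q(C_in − C), so τ = V/Q = 49.088 h.
C(t) = C_in + (C₀ − C_in) e^(−t/τ). Set C = 1.66 and solve for t:
e^(−t/τ) = (C − C_in)/(C₀ − C_in) = (1.66 − 2.07)/(0 − 2.07) = 0.19807
t = −τ ln(…) = 49.088 × 1.6191 = 79.481 h.

79.5 h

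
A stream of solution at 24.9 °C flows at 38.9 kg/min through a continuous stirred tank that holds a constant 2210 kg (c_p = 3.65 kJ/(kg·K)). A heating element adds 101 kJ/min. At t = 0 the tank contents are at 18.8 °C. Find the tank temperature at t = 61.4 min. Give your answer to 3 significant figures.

23.3 °C

M c_p dT/dt = ṁ c_p (T_in − T) + Q̇.
Rearrange: dT/dt = (T_ss − T)/τ with τ = M/ṁ = 56.812 min and T_ss = T_in + Q̇/(ṁ c_p) = 25.611 °C.
Integrating: T(t) = T_ss + (T₀ − T_ss) e^(−t/τ).
T(61.4) = 25.611 + (-6.8113)·e^(−61.4/56.812) = 25.611 + (-6.8113)·0.33934 = 23.300 °C.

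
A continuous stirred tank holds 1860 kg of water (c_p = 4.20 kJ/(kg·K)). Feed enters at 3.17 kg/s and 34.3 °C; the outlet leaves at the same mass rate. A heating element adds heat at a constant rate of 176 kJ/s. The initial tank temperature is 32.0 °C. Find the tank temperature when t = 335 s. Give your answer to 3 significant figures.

38.8 °C

M c_p dT/dt = ṁ c_p (T_in − T) + Q̇.
Rearrange: dT/dt = (T_ss − T)/τ with τ = M/ṁ = 586.75 s and T_ss = T_in + Q̇/(ṁ c_p) = 47.519 °C.
T approaches T_ss exponentially: T(t) = T_ss + (T₀ − T_ss) e^(−t/τ).
T(335) = 47.519 + (-15.519)·e^(−335/586.75) = 47.519 + (-15.519)·0.56499 = 38.751 °C.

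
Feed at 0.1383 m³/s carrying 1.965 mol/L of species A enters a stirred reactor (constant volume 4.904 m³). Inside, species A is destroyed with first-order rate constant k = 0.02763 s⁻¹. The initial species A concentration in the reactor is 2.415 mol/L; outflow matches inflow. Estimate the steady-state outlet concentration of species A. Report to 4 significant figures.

Accumulation = in − out − consumed: V dC/dt = Q C_in − Q C − k V C.
At steady state: 0 = Q C_in − (Q + kV) C_ss, so C_ss = Q C_in/(Q + kV).
C_ss = 0.1383·1.965/(0.1383 + 0.02763·4.904) = 0.271760/0.273798 = 0.992556 mol/L.

0.9926 mol/L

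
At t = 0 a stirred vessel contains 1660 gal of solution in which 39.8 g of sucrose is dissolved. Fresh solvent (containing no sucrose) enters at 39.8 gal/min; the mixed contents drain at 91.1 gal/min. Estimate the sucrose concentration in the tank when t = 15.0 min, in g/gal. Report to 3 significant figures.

Total volume: dV/dt = Q_in − Q_out = -51.300 gal/min, so V(t) = 1660 − 51.300 t and V(15.0) = 890.50 gal.
Species balance (pure solvent in): dm/dt = −Q_out · m/V(t).
Separate: dm/m = −Q_out dt/V(t) ⇒ ln(m/m₀) = −(Q_out/(Q_in−Q_out)) ln(V/V₀).
m = m₀ (V₀/V)^(Q_out/(Q_in−Q_out)) = 39.8 × (1660/890.50)^(-1.7758) = 13.169 g.
C = m/V = 13.169/890.50 = 0.014789 g/gal.

0.0148 g/gal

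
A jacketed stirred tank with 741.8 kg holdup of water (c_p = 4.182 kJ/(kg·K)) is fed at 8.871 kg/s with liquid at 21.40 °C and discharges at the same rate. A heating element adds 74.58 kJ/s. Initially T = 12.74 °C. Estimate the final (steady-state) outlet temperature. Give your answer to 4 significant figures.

M c_p dT/dt = ṁ c_p (T_in − T) + Q̇.
At steady state dT/dt = 0 ⇒ T_ss = T_in + Q̇/(ṁ c_p) = 21.40 + 74.58/(8.871·4.182) = 23.4103 °C.

23.41 °C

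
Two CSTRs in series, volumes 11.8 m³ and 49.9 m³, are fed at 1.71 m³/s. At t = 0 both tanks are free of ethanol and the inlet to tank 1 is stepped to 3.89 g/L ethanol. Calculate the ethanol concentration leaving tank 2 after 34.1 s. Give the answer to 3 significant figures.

2.32 g/L

Species balance on tank i: dCᵢ/dt = (Cᵢ₋₁ − Cᵢ)/τᵢ with τᵢ = Vᵢ/Q.
τ₁ = 11.8/1.71 = 6.9006 s; τ₂ = 49.9/1.71 = 29.181 s.
Tank 1: C₁ = C_in(1 − e^(−t/τ₁)). Tank 2 (τ₁ ≠ τ₂): C₂ = C_in[1 − (τ₁ e^(−t/τ₁) − τ₂ e^(−t/τ₂))/(τ₁ − τ₂)].
At t = 34.1: e^(−t/τ₁) = 0.0071431, e^(−t/τ₂) = 0.31082.
C₂ = 3.89·[1 − (6.9006·0.0071431 − 29.181·0.31082)/(-22.281)] = 3.89·0.59513 = 2.3151 g/L.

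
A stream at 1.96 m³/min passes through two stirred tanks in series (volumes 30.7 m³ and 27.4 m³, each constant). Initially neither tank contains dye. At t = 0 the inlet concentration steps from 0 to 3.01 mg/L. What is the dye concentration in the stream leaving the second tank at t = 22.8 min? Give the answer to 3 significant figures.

Species balance on tank i: dCᵢ/dt = (Cᵢ₋₁ − Cᵢ)/τᵢ with τᵢ = Vᵢ/Q.
τ₁ = 30.7/1.96 = 15.663 min; τ₂ = 27.4/1.96 = 13.980 min.
Solving the cascade with C₁(0)=C₂(0)=0 gives C₂(t) = C_in[1 − (τ₁ e^(−t/τ₁) − τ₂ e^(−t/τ₂))/(τ₁ − τ₂)].
At t = 22.8: e^(−t/τ₁) = 0.23325, e^(−t/τ₂) = 0.19574.
C₂ = 3.01·[1 − (15.663·0.23325 − 13.980·0.19574)/(1.6837)] = 3.01·0.45531 = 1.3705 mg/L.

1.37 mg/L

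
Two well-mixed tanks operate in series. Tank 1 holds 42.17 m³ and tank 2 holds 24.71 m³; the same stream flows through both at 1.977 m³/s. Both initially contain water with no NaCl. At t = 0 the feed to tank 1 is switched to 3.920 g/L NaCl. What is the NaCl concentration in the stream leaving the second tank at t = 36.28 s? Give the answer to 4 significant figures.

Time constants: τᵢ = Vᵢ/Q for each well-mixed tank.
τ₁ = 42.17/1.977 = 21.3303 s; τ₂ = 24.71/1.977 = 12.4987 s.
Tank 1: C₁ = C_in(1 − e^(−t/τ₁)). Tank 2 (τ₁ ≠ τ₂): C₂ = C_in[1 − (τ₁ e^(−t/τ₁) − τ₂ e^(−t/τ₂))/(τ₁ − τ₂)].
At t = 36.28: e^(−t/τ₁) = 0.182525, e^(−t/τ₂) = 0.0548752.
C₂ = 3.920·[1 − (21.3303·0.182525 − 12.4987·0.0548752)/(8.83156)] = 3.920·0.636820 = 2.49633 g/L.

2.496 g/L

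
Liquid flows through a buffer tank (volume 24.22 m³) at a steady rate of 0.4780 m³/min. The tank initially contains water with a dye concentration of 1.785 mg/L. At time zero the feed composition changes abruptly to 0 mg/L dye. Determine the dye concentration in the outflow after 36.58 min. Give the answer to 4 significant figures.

Species balance on the tank: V dC/dt = Q(C_in − C).
Time constant τ = V/Q = 24.22/0.4780 = 50.6695 min.
Integrating: C(t) = C_in + (C₀ − C_in) e^(−t/τ).
C(36.58) = 0 + (1.785 − 0)·e^(−36.58/50.6695) = 0 + (1.78500)·0.485812 = 0.867174 mg/L.

0.8672 mg/L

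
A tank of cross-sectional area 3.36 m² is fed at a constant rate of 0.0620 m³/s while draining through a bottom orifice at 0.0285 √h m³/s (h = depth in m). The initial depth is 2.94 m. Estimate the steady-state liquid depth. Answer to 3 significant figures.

4.73 m

Mass balance (ρ constant): A dh/dt = Q_in − 0.0285 √h. At steady state dh/dt = 0:
Q_in = 0.0285 √h_ss ⇒ √h_ss = 0.0620/0.0285 = 2.1754.
h_ss = 2.1754² = 4.7325 m. (Since h₀ = 2.94 m < h_ss, the level will rise toward this value.)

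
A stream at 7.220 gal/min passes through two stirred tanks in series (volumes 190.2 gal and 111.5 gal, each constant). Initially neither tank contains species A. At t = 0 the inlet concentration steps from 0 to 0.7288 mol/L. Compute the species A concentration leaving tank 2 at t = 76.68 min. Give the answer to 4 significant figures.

Species balance on tank i: dCᵢ/dt = (Cᵢ₋₁ − Cᵢ)/τᵢ with τᵢ = Vᵢ/Q.
τ₁ = 190.2/7.220 = 26.3435 min; τ₂ = 111.5/7.220 = 15.4432 min.
Solving the cascade with C₁(0)=C₂(0)=0 gives C₂(t) = C_in[1 − (τ₁ e^(−t/τ₁) − τ₂ e^(−t/τ₂))/(τ₁ − τ₂)].
At t = 76.68: e^(−t/τ₁) = 0.0544335, e^(−t/τ₂) = 0.00697594.
C₂ = 0.7288·[1 − (26.3435·0.0544335 − 15.4432·0.00697594)/(10.9003)] = 0.7288·0.878330 = 0.640127 mol/L.

0.6401 mol/L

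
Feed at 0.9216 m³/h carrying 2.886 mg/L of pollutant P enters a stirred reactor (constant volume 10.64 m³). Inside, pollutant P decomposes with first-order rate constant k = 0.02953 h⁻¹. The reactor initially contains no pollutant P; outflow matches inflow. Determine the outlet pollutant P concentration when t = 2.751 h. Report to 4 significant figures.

0.5886 mg/L

V dC/dt = Q(C_in − C) − k V C.
This is linear with rate a = Q/V + k = 0.116147 h⁻¹.
C_ss = Q C_in/(Q + kV) = 2.15224 mg/L; C(t) = C_ss + (C₀ − C_ss) e^(−a t).
C(2.751) = 2.15224 + (-2.15224)·e^(−0.116147·2.751) = 2.15224 + (-2.15224)·0.726498 = 0.588642 mg/L.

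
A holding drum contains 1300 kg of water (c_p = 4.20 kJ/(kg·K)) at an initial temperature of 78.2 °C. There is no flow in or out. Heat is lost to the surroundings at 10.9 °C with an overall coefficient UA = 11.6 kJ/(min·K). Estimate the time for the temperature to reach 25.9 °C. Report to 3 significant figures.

707 min

Unsteady energy balance on the tank contents: M c_p dT/dt = −UA(T − T_amb).
τ = M c_p/UA = 470.69 min; T_ss = T_amb = 10.900 °C.
T(t) = T_ss + (T₀ − T_ss)e^(−t/τ); set T = 25.9:
t = −τ ln[(T − T_ss)/(T₀ − T_ss)] = −470.69 · ln(0.22288) = 706.56 min.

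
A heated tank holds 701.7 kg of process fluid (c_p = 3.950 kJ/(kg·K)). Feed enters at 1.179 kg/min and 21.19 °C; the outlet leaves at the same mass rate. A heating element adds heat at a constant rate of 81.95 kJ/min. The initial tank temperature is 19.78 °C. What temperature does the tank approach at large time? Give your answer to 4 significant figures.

First-law balance (no shaft work): M c_p dT/dt = ṁ c_p (T_in − T) + 81.95.
At steady state dT/dt = 0 ⇒ T_ss = T_in + Q̇/(ṁ c_p) = 21.19 + 81.95/(1.179·3.950) = 38.7870 °C.

38.79 °C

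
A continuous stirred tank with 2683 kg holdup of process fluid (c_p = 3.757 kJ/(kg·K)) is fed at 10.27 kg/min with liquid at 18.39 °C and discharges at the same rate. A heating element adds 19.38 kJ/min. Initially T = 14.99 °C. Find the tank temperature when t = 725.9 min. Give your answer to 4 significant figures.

18.65 °C

M c_p dT/dt = ṁ c_p (T_in − T) + Q̇.
Rearrange: dT/dt = (T_ss − T)/τ with τ = M/ṁ = 261.246 min and T_ss = T_in + Q̇/(ṁ c_p) = 18.8923 °C.
T approaches T_ss exponentially: T(t) = T_ss + (T₀ − T_ss) e^(−t/τ).
T(725.9) = 18.8923 + (-3.90228)·e^(−725.9/261.246) = 18.8923 + (-3.90228)·0.0621252 = 18.6498 °C.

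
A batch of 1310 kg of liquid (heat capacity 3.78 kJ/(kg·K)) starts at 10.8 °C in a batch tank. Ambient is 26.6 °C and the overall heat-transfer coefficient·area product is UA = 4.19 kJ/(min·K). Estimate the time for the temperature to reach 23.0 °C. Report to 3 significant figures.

Lumped-capacitance energy balance: M c_p dT/dt = UA(T_amb − T).
τ = M c_p/UA = 1181.8 min; T_ss = T_amb = 26.600 °C.
T(t) = T_ss + (T₀ − T_ss)e^(−t/τ); set T = 23.0:
t = −τ ln[(T − T_ss)/(T₀ − T_ss)] = −1181.8 · ln(0.22785) = 1748.0 min.

1750 min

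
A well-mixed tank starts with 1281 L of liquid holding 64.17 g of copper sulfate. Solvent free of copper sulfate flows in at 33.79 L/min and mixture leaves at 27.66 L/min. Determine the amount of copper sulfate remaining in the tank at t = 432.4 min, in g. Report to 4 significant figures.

0.4072 g

Total volume: dV/dt = Q_in − Q_out = 6.13000 L/min, so V(t) = 1281 + 6.13000 t and V(432.4) = 3931.61 L.
No copper sulfate enters, so dm/dt = −Q_out · (m/V).
Separate: dm/m = −Q_out dt/V(t) ⇒ ln(m/m₀) = −(Q_out/(Q_in−Q_out)) ln(V/V₀).
m = m₀ (V₀/V)^(Q_out/(Q_in−Q_out)) = 64.17 × (1281/3931.61)^(4.51223) = 0.407171 g.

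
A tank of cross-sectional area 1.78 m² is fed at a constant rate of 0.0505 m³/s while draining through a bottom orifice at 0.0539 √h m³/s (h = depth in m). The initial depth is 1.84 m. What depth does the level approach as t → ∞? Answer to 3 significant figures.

0.878 m

Accumulation of liquid (constant cross-section A): A dh/dt = Q_in − 0.0539 √h. At steady state dh/dt = 0:
Q_in = 0.0539 √h_ss ⇒ √h_ss = 0.0505/0.0539 = 0.93692.
h_ss = 0.93692² = 0.87782 m. (Since h₀ = 1.84 m > h_ss, the level will fall toward this value.)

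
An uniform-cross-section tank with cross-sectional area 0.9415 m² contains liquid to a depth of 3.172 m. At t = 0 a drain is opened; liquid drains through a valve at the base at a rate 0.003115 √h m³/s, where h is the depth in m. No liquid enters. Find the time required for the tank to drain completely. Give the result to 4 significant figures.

With no inflow, A dh/dt = −0.003115 √h.
Separate and integrate: 2(√h − √h₀) = −(0.003115/A) t.
Set h = 0: 2√h₀ = (0.003115/A) t_empty ⇒ t_empty = 2A√h₀/0.003115.
t_empty = 2·0.9415·√3.172/0.003115 = 1.88300·1.78101/0.003115 = 1076.61 s.

1077 s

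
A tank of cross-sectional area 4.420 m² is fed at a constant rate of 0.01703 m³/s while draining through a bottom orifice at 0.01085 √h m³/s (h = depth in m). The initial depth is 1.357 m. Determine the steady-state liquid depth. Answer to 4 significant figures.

2.464 m

Accumulation of liquid (constant cross-section A): A dh/dt = Q_in − 0.01085 √h. At steady state dh/dt = 0:
Q_in = 0.01085 √h_ss ⇒ √h_ss = 0.01703/0.01085 = 1.56959.
h_ss = 1.56959² = 2.46360 m. (Since h₀ = 1.357 m < h_ss, the level will rise toward this value.)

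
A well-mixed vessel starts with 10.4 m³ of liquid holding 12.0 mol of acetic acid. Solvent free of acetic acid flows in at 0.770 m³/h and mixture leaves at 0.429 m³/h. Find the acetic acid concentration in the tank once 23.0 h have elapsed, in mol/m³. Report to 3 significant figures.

0.324 mol/m³

Total volume: dV/dt = Q_in − Q_out = 0.34100 m³/h, so V(t) = 10.4 + 0.34100 t and V(23.0) = 18.243 m³.
Species balance (pure solvent in): dm/dt = −Q_out · m/V(t).
dm/m = −Q_out dt/(V₀ + 0.34100 t); integrating gives ln(m/m₀) = −(Q_out/(Q_in−Q_out)) ln(V/V₀).
m = m₀ (V₀/V)^(Q_out/(Q_in−Q_out)) = 12.0 × (10.4/18.243)^(1.2581) = 5.9174 mol.
C = m/V = 5.9174/18.243 = 0.32437 mol/m³.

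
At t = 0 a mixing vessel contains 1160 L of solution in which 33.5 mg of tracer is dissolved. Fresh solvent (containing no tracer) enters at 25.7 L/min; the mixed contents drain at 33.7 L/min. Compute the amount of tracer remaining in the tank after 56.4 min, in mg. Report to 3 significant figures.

Let m(t) be the amount of tracer. Volume: V(t) = V₀ + (Q_in − Q_out) t = 1160 − 8.0000 t; V(56.4) = 708.80 L.
Solute balance: dm/dt = 0 − Q_out C = −Q_out m/V(t).
dm/m = −Q_out dt/(V₀ − 8.0000 t); integrating gives ln(m/m₀) = −(Q_out/(Q_in−Q_out)) ln(V/V₀).
m = m₀ (V₀/V)^(Q_out/(Q_in−Q_out)) = 33.5 × (1160/708.80)^(-4.2125) = 4.2058 mg.

4.21 mg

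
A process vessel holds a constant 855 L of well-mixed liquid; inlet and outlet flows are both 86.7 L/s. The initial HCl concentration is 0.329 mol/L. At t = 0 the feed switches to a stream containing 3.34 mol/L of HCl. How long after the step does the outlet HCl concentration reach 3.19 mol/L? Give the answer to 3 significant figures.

29.6 s

Mass balance on the solute (V constant): V dC/dt = Q(C_in − C), so τ = V/Q = 9.8616 s.
C(t) = C_in + (C₀ − C_in) e^(−t/τ). Set C = 3.19 and solve for t:
e^(−t/τ) = (C − C_in)/(C₀ − C_in) = (3.19 − 3.34)/(0.329 − 3.34) = 0.049817
t = −τ ln(…) = 9.8616 × 2.9994 = 29.579 s.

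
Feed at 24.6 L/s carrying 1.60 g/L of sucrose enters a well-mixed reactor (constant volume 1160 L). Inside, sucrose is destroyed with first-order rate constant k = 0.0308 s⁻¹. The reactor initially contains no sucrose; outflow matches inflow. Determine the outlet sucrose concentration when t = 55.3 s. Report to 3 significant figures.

0.616 g/L

Species balance: V dC/dt = Q C_in − Q C − k V C.
dC/dt = (Q/V) C_in − (Q/V + k) C; effective rate a = Q/V + k = 0.021207 + 0.0308 = 0.052007 s⁻¹.
C_ss = Q C_in/(Q + kV) = 0.65243 g/L; C(t) = C_ss + (C₀ − C_ss) e^(−a t).
C(55.3) = 0.65243 + (-0.65243)·e^(−0.052007·55.3) = 0.65243 + (-0.65243)·0.056361 = 0.61566 g/L.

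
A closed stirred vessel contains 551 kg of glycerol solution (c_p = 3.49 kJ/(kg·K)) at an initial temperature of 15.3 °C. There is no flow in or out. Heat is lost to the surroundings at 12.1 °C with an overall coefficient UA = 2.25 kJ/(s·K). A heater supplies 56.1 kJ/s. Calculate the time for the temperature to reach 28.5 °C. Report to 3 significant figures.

799 s

Unsteady energy balance on the tank contents: M c_p dT/dt = −UA(T − T_amb) + Q̇.
τ = M c_p/UA = 854.66 s; T_ss = T_amb + Q̇/UA = 12.1 + 56.1/2.25 = 37.033 °C.
T(t) = T_ss + (T₀ − T_ss)e^(−t/τ); set T = 28.5:
t = −τ ln[(T − T_ss)/(T₀ − T_ss)] = −854.66 · ln(0.39264) = 799.00 s.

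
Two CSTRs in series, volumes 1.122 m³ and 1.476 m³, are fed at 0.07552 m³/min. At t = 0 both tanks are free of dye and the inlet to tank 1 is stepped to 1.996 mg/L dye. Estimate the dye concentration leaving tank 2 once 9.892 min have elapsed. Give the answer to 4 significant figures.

Each tank obeys Vᵢ dCᵢ/dt = Q(Cᵢ₋₁ − Cᵢ), so τᵢ = Vᵢ/Q.
τ₁ = 1.122/0.07552 = 14.8570 min; τ₂ = 1.476/0.07552 = 19.5445 min.
Tank 1: C₁ = C_in(1 − e^(−t/τ₁)). Tank 2 (τ₁ ≠ τ₂): C₂ = C_in[1 − (τ₁ e^(−t/τ₁) − τ₂ e^(−t/τ₂))/(τ₁ − τ₂)].
At t = 9.892: e^(−t/τ₁) = 0.513855, e^(−t/τ₂) = 0.602826.
C₂ = 1.996·[1 − (14.8570·0.513855 − 19.5445·0.602826)/(-4.68750)] = 1.996·0.115182 = 0.229903 mg/L.

0.2299 mg/L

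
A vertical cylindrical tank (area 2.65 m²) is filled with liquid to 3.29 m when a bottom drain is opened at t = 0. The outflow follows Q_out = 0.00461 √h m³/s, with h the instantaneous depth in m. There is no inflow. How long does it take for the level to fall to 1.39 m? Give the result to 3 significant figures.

A dh/dt = −Q_out = −0.00461 √h.
This is separable: 2 d(√h)/dt = −0.00461/A, so √h = √h₀ − (0.00461/(2A)) t.
t = 2A(√h₀ − √h)/0.00461 = 2·2.65·(√3.29 − √1.39)/0.00461
  = 5.3000 × (1.8138 − 1.1790) / 0.00461 = 729.87 s.

730 s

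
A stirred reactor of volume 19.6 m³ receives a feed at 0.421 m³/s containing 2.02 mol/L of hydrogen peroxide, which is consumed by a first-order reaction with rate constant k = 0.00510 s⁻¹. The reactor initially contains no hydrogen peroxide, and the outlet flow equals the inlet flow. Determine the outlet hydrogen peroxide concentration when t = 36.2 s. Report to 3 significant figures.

Accumulation = in − out − consumed: V dC/dt = Q C_in − Q C − k V C.
dC/dt = (Q/V) C_in − (Q/V + k) C; effective rate a = Q/V + k = 0.021480 + 0.00510 = 0.026580 s⁻¹.
C_ss = Q C_in/(Q + kV) = 1.6324 mol/L; C(t) = C_ss + (C₀ − C_ss) e^(−a t).
C(36.2) = 1.6324 + (-1.6324)·e^(−0.026580·36.2) = 1.6324 + (-1.6324)·0.38206 = 1.0087 mol/L.

1.01 mol/L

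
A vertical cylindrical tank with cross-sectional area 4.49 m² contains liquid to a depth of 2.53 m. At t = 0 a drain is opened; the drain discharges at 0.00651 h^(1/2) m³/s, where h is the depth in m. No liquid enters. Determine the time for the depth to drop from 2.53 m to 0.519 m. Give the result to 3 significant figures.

A dh/dt = −Q_out = −0.00651 √h.
∫ h^(−1/2) dh = −(0.00651/A) ∫ dt, giving 2√h = 2√h₀ − (0.00651/A) t.
t = 2A(√h₀ − √h)/0.00651 = 2·4.49·(√2.53 − √0.519)/0.00651
  = 8.9800 × (1.5906 − 0.72042) / 0.00651 = 1200.3 s.

1200 s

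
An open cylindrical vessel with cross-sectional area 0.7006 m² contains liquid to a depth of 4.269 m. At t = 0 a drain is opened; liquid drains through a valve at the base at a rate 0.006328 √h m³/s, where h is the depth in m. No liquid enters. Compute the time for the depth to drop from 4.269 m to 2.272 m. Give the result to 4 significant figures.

123.7 s

With no inflow, A dh/dt = −0.006328 √h.
Separate and integrate: 2(√h − √h₀) = −(0.006328/A) t.
t = 2A(√h₀ − √h)/0.006328 = 2·0.7006·(√4.269 − √2.272)/0.006328
  = 1.40120 × (2.06616 − 1.50732) / 0.006328 = 123.743 s.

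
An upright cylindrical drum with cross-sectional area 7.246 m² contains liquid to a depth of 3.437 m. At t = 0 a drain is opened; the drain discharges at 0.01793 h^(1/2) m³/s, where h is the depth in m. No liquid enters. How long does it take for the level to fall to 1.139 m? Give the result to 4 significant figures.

635.8 s

A dh/dt = −Q_out = −0.01793 √h.
Separate and integrate: 2(√h − √h₀) = −(0.01793/A) t.
t = 2A(√h₀ − √h)/0.01793 = 2·7.246·(√3.437 − √1.139)/0.01793
  = 14.4920 × (1.85391 − 1.06724) / 0.01793 = 635.834 s.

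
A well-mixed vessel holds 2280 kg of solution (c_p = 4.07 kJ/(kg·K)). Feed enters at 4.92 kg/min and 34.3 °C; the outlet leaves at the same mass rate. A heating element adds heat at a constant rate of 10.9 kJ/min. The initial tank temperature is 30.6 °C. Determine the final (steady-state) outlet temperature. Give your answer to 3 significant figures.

34.8 °C

Unsteady energy balance on the tank contents: M c_p dT/dt = ṁ c_p (T_in − T) + 10.9.
At steady state dT/dt = 0 ⇒ T_ss = T_in + Q̇/(ṁ c_p) = 34.3 + 10.9/(4.92·4.07) = 34.844 °C.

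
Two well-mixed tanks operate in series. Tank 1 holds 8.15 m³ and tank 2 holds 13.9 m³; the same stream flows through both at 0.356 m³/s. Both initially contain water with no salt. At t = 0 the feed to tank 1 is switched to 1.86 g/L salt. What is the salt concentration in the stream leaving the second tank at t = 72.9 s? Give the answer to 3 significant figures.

1.27 g/L

Each tank obeys Vᵢ dCᵢ/dt = Q(Cᵢ₋₁ − Cᵢ), so τᵢ = Vᵢ/Q.
τ₁ = 8.15/0.356 = 22.893 s; τ₂ = 13.9/0.356 = 39.045 s.
Tank 1: C₁ = C_in(1 − e^(−t/τ₁)). Tank 2 (τ₁ ≠ τ₂): C₂ = C_in[1 − (τ₁ e^(−t/τ₁) − τ₂ e^(−t/τ₂))/(τ₁ − τ₂)].
At t = 72.9: e^(−t/τ₁) = 0.041405, e^(−t/τ₂) = 0.15457.
C₂ = 1.86·[1 − (22.893·0.041405 − 39.045·0.15457)/(-16.152)] = 1.86·0.68502 = 1.2741 g/L.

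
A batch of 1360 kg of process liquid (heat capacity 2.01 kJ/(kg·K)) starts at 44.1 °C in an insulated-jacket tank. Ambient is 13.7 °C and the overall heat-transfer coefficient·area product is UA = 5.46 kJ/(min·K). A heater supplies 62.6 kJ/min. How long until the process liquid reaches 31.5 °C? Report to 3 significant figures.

Unsteady energy balance on the tank contents: M c_p dT/dt = −UA(T − T_amb) + Q̇.
τ = M c_p/UA = 500.66 min; T_ss = T_amb + Q̇/UA = 13.7 + 62.6/5.46 = 25.165 °C.
T(t) = T_ss + (T₀ − T_ss)e^(−t/τ); set T = 31.5:
t = −τ ln[(T − T_ss)/(T₀ − T_ss)] = −500.66 · ln(0.33456) = 548.19 min.

548 min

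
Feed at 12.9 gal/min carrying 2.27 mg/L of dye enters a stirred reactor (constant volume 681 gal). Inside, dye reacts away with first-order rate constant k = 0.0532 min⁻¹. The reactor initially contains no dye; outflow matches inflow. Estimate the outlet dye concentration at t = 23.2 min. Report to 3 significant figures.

0.484 mg/L

V dC/dt = Q(C_in − C) − k V C.
dC/dt = (Q/V) C_in − (Q/V + k) C; effective rate a = Q/V + k = 0.018943 + 0.0532 = 0.072143 min⁻¹.
C_ss = Q C_in/(Q + kV) = 0.59604 mg/L; C(t) = C_ss + (C₀ − C_ss) e^(−a t).
C(23.2) = 0.59604 + (-0.59604)·e^(−0.072143·23.2) = 0.59604 + (-0.59604)·0.18755 = 0.48425 mg/L.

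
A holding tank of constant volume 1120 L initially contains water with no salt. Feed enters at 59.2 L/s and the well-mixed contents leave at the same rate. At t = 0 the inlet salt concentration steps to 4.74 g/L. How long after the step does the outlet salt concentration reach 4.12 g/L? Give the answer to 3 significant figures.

38.5 s

Species balance: V dC/dt = Q(C_in − C) ⇒ τ = V/Q = 18.919 s.
C(t) = C_in + (C₀ − C_in) e^(−t/τ). Set C = 4.12 and solve for t:
e^(−t/τ) = (C − C_in)/(C₀ − C_in) = (4.12 − 4.74)/(0 − 4.74) = 0.13080
t = −τ ln(…) = 18.919 × 2.0341 = 38.482 s.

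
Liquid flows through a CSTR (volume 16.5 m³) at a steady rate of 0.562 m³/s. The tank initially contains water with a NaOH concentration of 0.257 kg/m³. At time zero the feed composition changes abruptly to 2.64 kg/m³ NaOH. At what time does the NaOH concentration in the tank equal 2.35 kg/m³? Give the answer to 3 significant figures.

Transient balance on the dissolved component: V dC/dt = Q(C_in − C), so τ = V/Q = 29.359 s.
C(t) = C_in + (C₀ − C_in) e^(−t/τ). Set C = 2.35 and solve for t:
e^(−t/τ) = (C − C_in)/(C₀ − C_in) = (2.35 − 2.64)/(0.257 − 2.64) = 0.12170
t = −τ ln(…) = 29.359 × 2.1062 = 61.838 s.

61.8 s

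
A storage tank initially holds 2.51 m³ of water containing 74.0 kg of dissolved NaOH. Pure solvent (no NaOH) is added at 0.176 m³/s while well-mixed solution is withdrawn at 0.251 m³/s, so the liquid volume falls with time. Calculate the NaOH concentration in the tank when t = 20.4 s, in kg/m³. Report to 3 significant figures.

3.24 kg/m³

Total volume: dV/dt = Q_in − Q_out = -0.075000 m³/s, so V(t) = 2.51 − 0.075000 t and V(20.4) = 0.98000 m³.
Species balance (pure solvent in): dm/dt = −Q_out · m/V(t).
Separate: dm/m = −Q_out dt/V(t) ⇒ ln(m/m₀) = −(Q_out/(Q_in−Q_out)) ln(V/V₀).
m = m₀ (V₀/V)^(Q_out/(Q_in−Q_out)) = 74.0 × (2.51/0.98000)^(-3.3467) = 3.1790 kg.
C = m/V = 3.1790/0.98000 = 3.2439 kg/m³.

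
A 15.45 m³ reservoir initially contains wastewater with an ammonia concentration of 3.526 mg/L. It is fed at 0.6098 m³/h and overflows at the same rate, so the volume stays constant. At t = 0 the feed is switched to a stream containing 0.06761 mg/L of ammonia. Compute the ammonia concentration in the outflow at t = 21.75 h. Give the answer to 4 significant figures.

1.533 mg/L

Mass balance on the solute (V constant): V dC/dt = Q(C_in − C).
So dC/dt = (C_in − C)/τ with τ = V/Q = 15.45/0.6098 = 25.3362 h.
Solution: C(t) = C_in + (C₀ − C_in) e^(−t/τ).
C(21.75) = 0.06761 + (3.526 − 0.06761)·e^(−21.75/25.3362) = 0.06761 + (3.45839)·0.423816 = 1.53333 mg/L.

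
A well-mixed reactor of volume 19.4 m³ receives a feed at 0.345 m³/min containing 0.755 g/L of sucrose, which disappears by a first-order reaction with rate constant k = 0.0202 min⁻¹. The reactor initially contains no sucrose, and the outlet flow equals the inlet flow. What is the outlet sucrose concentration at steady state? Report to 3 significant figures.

0.353 g/L

Accumulation = in − out − consumed: V dC/dt = Q C_in − Q C − k V C.
Steady state (dC/dt = 0): C_ss = Q C_in/(Q + kV) = C_in/(1 + kV/Q).
C_ss = 0.345·0.755/(0.345 + 0.0202·19.4) = 0.26047/0.73688 = 0.35348 g/L.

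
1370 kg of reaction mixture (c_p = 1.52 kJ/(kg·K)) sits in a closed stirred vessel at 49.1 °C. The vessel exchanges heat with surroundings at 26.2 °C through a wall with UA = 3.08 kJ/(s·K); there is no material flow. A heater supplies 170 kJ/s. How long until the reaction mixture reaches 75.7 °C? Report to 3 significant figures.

M c_p dT/dt = −UA(T − T_amb) + Q̇.
τ = M c_p/UA = 676.10 s; T_ss = T_amb + Q̇/UA = 26.2 + 170/3.08 = 81.395 °C.
T(t) = T_ss + (T₀ − T_ss)e^(−t/τ); set T = 75.7:
t = −τ ln[(T − T_ss)/(T₀ − T_ss)] = −676.10 · ln(0.17634) = 1173.3 s.

1170 s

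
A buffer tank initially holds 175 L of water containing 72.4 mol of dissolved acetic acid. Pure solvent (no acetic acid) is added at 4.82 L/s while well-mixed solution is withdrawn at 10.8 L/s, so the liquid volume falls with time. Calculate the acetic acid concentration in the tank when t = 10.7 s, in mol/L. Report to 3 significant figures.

Total volume: dV/dt = Q_in − Q_out = -5.9800 L/s, so V(t) = 175 − 5.9800 t and V(10.7) = 111.01 L.
No acetic acid enters, so dm/dt = −Q_out · (m/V).
Separate: dm/m = −Q_out dt/V(t) ⇒ ln(m/m₀) = −(Q_out/(Q_in−Q_out)) ln(V/V₀).
m = m₀ (V₀/V)^(Q_out/(Q_in−Q_out)) = 72.4 × (175/111.01)^(-1.8060) = 31.824 mol.
C = m/V = 31.824/111.01 = 0.28667 mol/L.

0.287 mol/L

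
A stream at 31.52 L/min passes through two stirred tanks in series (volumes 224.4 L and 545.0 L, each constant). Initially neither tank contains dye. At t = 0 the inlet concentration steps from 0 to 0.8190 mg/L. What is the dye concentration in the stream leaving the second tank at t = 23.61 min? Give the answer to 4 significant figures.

Each tank obeys Vᵢ dCᵢ/dt = Q(Cᵢ₋₁ − Cᵢ), so τᵢ = Vᵢ/Q.
τ₁ = 224.4/31.52 = 7.11929 min; τ₂ = 545.0/31.52 = 17.2906 min.
Solving the cascade with C₁(0)=C₂(0)=0 gives C₂(t) = C_in[1 − (τ₁ e^(−t/τ₁) − τ₂ e^(−t/τ₂))/(τ₁ − τ₂)].
At t = 23.61: e^(−t/τ₁) = 0.0362853, e^(−t/τ₂) = 0.255258.
C₂ = 0.8190·[1 − (7.11929·0.0362853 − 17.2906·0.255258)/(-10.1713)] = 0.8190·0.591475 = 0.484418 mg/L.

0.4844 mg/L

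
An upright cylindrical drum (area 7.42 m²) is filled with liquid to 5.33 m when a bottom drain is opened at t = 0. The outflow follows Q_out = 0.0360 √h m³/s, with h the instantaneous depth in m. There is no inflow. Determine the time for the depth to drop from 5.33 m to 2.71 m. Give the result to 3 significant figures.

273 s

With no inflow, A dh/dt = −0.0360 √h.
This is separable: 2 d(√h)/dt = −0.0360/A, so √h = √h₀ − (0.0360/(2A)) t.
t = 2A(√h₀ − √h)/0.0360 = 2·7.42·(√5.33 − √2.71)/0.0360
  = 14.840 × (2.3087 − 1.6462) / 0.0360 = 273.09 s.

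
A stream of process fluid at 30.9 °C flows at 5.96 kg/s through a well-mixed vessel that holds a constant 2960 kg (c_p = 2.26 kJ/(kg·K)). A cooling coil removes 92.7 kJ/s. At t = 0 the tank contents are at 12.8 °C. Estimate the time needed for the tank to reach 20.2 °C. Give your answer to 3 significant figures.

535 s

M c_p dT/dt = ṁ c_p (T_in − T) − Q̇.
τ = M/ṁ = 496.64 s; T_ss = T_in − Q̇/(ṁ c_p) = 24.018 °C.
T(t) = T_ss + (T₀ − T_ss) e^(−t/τ). Set T = 20.2:
e^(−t/τ) = (20.2 − 24.018)/(12.8 − 24.018) = 0.34034
t = −496.64 · ln(0.34034) = 535.29 s.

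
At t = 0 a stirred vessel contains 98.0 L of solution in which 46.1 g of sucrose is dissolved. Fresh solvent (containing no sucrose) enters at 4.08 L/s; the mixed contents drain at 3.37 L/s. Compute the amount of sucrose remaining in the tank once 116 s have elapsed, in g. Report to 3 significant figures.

Let m(t) be the amount of sucrose. Volume: V(t) = V₀ + (Q_in − Q_out) t = 98.0 + 0.71000 t; V(116) = 180.36 L.
Solute balance: dm/dt = 0 − Q_out C = −Q_out m/V(t).
dm/m = −Q_out dt/(V₀ + 0.71000 t); integrating gives ln(m/m₀) = −(Q_out/(Q_in−Q_out)) ln(V/V₀).
m = m₀ (V₀/V)^(Q_out/(Q_in−Q_out)) = 46.1 × (98.0/180.36)^(4.7465) = 2.5485 g.

2.55 g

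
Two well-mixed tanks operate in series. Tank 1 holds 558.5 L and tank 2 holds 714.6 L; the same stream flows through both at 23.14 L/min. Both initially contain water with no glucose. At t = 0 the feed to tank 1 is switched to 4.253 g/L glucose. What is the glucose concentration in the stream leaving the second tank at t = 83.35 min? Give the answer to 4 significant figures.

Each tank obeys Vᵢ dCᵢ/dt = Q(Cᵢ₋₁ − Cᵢ), so τᵢ = Vᵢ/Q.
τ₁ = 558.5/23.14 = 24.1357 min; τ₂ = 714.6/23.14 = 30.8816 min.
Tank 1: C₁ = C_in(1 − e^(−t/τ₁)). Tank 2 (τ₁ ≠ τ₂): C₂ = C_in[1 − (τ₁ e^(−t/τ₁) − τ₂ e^(−t/τ₂))/(τ₁ − τ₂)].
At t = 83.35: e^(−t/τ₁) = 0.0316382, e^(−t/τ₂) = 0.0672715.
C₂ = 4.253·[1 − (24.1357·0.0316382 − 30.8816·0.0672715)/(-6.74589)] = 4.253·0.805238 = 3.42468 g/L.

3.425 g/L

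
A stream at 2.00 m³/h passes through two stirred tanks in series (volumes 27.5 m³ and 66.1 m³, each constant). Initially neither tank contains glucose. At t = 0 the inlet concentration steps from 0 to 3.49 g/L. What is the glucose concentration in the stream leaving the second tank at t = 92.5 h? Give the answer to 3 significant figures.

Each tank obeys Vᵢ dCᵢ/dt = Q(Cᵢ₋₁ − Cᵢ), so τᵢ = Vᵢ/Q.
τ₁ = 27.5/2.00 = 13.750 h; τ₂ = 66.1/2.00 = 33.050 h.
Tank 1: C₁ = C_in(1 − e^(−t/τ₁)). Tank 2 (τ₁ ≠ τ₂): C₂ = C_in[1 − (τ₁ e^(−t/τ₁) − τ₂ e^(−t/τ₂))/(τ₁ − τ₂)].
At t = 92.5: e^(−t/τ₁) = 0.0011978, e^(−t/τ₂) = 0.060884.
C₂ = 3.49·[1 − (13.750·0.0011978 − 33.050·0.060884)/(-19.300)] = 3.49·0.89659 = 3.1291 g/L.

3.13 g/L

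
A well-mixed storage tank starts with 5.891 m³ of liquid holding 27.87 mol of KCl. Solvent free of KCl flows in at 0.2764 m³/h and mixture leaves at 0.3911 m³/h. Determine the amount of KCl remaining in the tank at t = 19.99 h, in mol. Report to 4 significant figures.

5.189 mol

Let m(t) be the amount of KCl. Volume: V(t) = V₀ + (Q_in − Q_out) t = 5.891 − 0.114700 t; V(19.99) = 3.59815 m³.
No KCl enters, so dm/dt = −Q_out · (m/V).
Separate: dm/m = −Q_out dt/V(t) ⇒ ln(m/m₀) = −(Q_out/(Q_in−Q_out)) ln(V/V₀).
m = m₀ (V₀/V)^(Q_out/(Q_in−Q_out)) = 27.87 × (5.891/3.59815)^(-3.40976) = 5.18886 mol.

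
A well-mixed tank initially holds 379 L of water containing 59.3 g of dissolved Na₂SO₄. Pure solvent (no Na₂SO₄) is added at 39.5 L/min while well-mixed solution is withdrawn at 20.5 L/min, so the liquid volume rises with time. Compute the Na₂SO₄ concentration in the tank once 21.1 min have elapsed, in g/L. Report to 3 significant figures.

0.0349 g/L

Let m(t) be the amount of Na₂SO₄. Volume: V(t) = V₀ + (Q_in − Q_out) t = 379 + 19.000 t; V(21.1) = 779.90 L.
No Na₂SO₄ enters, so dm/dt = −Q_out · (m/V).
dm/m = −Q_out dt/(V₀ + 19.000 t); integrating gives ln(m/m₀) = −(Q_out/(Q_in−Q_out)) ln(V/V₀).
m = m₀ (V₀/V)^(Q_out/(Q_in−Q_out)) = 59.3 × (379/779.90)^(1.0789) = 27.222 g.
C = m/V = 27.222/779.90 = 0.034904 g/L.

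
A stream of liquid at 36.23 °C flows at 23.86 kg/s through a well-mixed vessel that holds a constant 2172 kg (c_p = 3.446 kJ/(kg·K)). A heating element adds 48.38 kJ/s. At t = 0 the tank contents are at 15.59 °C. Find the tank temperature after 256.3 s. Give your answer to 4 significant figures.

Energy balance: M c_p dT/dt = ṁ c_p (T_in − T) + 48.38.
τ = M/ṁ = 91.0310 s; T_ss = T_in + Q̇/(ṁ c_p) = 36.23 + 48.38/(23.86·3.446) = 36.8184 °C.
This is linear first-order; T(t) = T_ss + (T₀ − T_ss) e^(−t/τ).
T(256.3) = 36.8184 + (-21.2284)·e^(−256.3/91.0310) = 36.8184 + (-21.2284)·0.0598733 = 35.5474 °C.

35.55 °C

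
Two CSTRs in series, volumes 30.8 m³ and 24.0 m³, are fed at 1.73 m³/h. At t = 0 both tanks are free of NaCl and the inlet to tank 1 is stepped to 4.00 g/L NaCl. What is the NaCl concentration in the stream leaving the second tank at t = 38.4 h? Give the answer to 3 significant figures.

2.79 g/L

Time constants: τᵢ = Vᵢ/Q for each well-mixed tank.
τ₁ = 30.8/1.73 = 17.803 h; τ₂ = 24.0/1.73 = 13.873 h.
Solving the cascade with C₁(0)=C₂(0)=0 gives C₂(t) = C_in[1 − (τ₁ e^(−t/τ₁) − τ₂ e^(−t/τ₂))/(τ₁ − τ₂)].
At t = 38.4: e^(−t/τ₁) = 0.11569, e^(−t/τ₂) = 0.062787.
C₂ = 4.00·[1 − (17.803·0.11569 − 13.873·0.062787)/(3.9306)] = 4.00·0.69762 = 2.7905 g/L.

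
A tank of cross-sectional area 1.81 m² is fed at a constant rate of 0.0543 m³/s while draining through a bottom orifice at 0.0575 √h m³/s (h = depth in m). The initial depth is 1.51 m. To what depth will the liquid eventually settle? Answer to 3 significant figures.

0.892 m

Level balance: A dh/dt = 0.0543 − 0.0575 √h. Setting dh/dt = 0:
Q_in = 0.0575 √h_ss ⇒ √h_ss = 0.0543/0.0575 = 0.94435.
h_ss = 0.94435² = 0.89179 m. (Since h₀ = 1.51 m > h_ss, the level will fall toward this value.)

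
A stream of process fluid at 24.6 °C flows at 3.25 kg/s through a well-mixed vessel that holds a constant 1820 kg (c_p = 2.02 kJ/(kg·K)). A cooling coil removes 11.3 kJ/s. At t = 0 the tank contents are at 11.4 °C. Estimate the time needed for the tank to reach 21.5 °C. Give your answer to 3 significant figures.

M c_p dT/dt = ṁ c_p (T_in − T) − Q̇.
τ = M/ṁ = 560.00 s; T_ss = T_in − Q̇/(ṁ c_p) = 22.879 °C.
T(t) = T_ss + (T₀ − T_ss) e^(−t/τ). Set T = 21.5:
e^(−t/τ) = (21.5 − 22.879)/(11.4 − 22.879) = 0.12011
t = −560.00 · ln(0.12011) = 1186.8 s.

1190 s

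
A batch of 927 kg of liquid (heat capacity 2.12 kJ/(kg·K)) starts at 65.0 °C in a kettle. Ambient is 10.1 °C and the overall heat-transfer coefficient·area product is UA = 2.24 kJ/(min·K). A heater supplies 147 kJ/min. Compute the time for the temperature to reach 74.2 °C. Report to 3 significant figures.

1710 min

First-law balance (no shaft work): M c_p dT/dt = −UA(T − T_amb) + Q̇.
τ = M c_p/UA = 877.34 min; T_ss = T_amb + Q̇/UA = 10.1 + 147/2.24 = 75.725 °C.
T(t) = T_ss + (T₀ − T_ss)e^(−t/τ); set T = 74.2:
t = −τ ln[(T − T_ss)/(T₀ − T_ss)] = −877.34 · ln(0.14219) = 1711.3 min.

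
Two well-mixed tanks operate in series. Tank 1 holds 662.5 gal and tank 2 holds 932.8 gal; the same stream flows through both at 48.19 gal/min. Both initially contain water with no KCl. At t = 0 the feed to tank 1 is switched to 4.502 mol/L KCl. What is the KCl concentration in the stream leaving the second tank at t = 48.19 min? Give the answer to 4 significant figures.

Species balance on tank i: dCᵢ/dt = (Cᵢ₋₁ − Cᵢ)/τᵢ with τᵢ = Vᵢ/Q.
τ₁ = 662.5/48.19 = 13.7477 min; τ₂ = 932.8/48.19 = 19.3567 min.
Tank 1: C₁ = C_in(1 − e^(−t/τ₁)). Tank 2 (τ₁ ≠ τ₂): C₂ = C_in[1 − (τ₁ e^(−t/τ₁) − τ₂ e^(−t/τ₂))/(τ₁ − τ₂)].
At t = 48.19: e^(−t/τ₁) = 0.0300371, e^(−t/τ₂) = 0.0829452.
C₂ = 4.502·[1 − (13.7477·0.0300371 − 19.3567·0.0829452)/(-5.60905)] = 4.502·0.787378 = 3.54478 mol/L.

3.545 mol/L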